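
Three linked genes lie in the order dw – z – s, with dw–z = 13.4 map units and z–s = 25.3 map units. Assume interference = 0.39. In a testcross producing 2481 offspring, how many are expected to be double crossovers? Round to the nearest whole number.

Map distances give recombination frequencies of 0.134 and 0.253 for the two intervals.
With interference 0.39 (so coincidence = 0.61), expected double-crossover frequency = 0.134 × 0.253 × 0.61 = 0.02068.
Expected number = 0.02068 × 2481 = 51.31 ≈ 51.

51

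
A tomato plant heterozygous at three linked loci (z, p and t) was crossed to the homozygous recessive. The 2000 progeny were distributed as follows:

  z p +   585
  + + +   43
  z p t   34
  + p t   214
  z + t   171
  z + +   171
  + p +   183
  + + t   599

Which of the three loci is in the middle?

The two most frequent reciprocal classes, + + t and z p +, are the parental types, so the F1 was + + t / z p +.
The two rarest classes, + + + and z p t, are the double crossovers. Comparing them with the parentals, only the t allele has switched, so t is the middle locus and the order is p – t – z.

t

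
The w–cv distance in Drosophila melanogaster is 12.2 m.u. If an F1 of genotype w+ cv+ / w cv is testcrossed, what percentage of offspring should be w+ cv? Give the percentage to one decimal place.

A map distance of 12.2 m.u. corresponds to a recombination frequency of 0.122.
The F1 is w+ cv+ / w cv, so w+ cv is a recombinant gamete class with expected frequency r/2 = 0.122/2 = 0.0610.
That is 0.0610 = 6.1% of the progeny.

6.1%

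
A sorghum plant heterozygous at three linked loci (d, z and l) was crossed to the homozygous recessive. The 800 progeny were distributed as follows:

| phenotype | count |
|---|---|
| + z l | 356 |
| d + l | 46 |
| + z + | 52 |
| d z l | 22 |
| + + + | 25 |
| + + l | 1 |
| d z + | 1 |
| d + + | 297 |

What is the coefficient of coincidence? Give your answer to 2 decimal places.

0.33

The two most frequent reciprocal classes, + z l and d + +, are the parental types, so the F1 was + z l / d + +.
The two rarest classes, + + l and d z +, are the double crossovers. Comparing them with the parentals, only the z allele has switched, so z is the middle locus and the order is l – z – d.
l–z: (98 + 2)/800 = 0.1250; z–d: (47 + 2)/800 = 0.0612.
Expected DCO frequency = 0.1250 × 0.0612 ≈ 0.00765; observed = 2/800 ≈ 0.00250.
Coefficient of coincidence = 0.00250/0.00765 ≈ 0.33.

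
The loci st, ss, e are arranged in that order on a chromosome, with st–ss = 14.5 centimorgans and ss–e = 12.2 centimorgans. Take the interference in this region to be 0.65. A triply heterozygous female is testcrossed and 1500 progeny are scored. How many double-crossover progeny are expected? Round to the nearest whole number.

9

Map distances give recombination frequencies of 0.145 and 0.122 for the two intervals.
With interference 0.65 (so coincidence = 0.35), expected double-crossover frequency = 0.145 × 0.122 × 0.35 = 0.00619.
Expected number = 0.00619 × 1500 = 9.29 ≈ 9.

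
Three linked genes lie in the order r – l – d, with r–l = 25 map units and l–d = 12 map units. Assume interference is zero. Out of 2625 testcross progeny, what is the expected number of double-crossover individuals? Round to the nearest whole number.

Map distances give recombination frequencies of 0.250 and 0.120 for the two intervals.
With no interference, expected double-crossover frequency = 0.250 × 0.120 = 0.03000.
Expected number = 0.03000 × 2625 = 78.75 ≈ 79.

79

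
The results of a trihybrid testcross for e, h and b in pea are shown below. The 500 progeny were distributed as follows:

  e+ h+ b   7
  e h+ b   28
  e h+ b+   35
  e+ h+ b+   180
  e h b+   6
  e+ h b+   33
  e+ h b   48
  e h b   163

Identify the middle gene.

b

The two most frequent reciprocal classes, e+ h+ b+ and e h b, are the parental types, so the F1 was e+ h+ b+ / e h b.
The two rarest classes, e+ h+ b and e h b+, are the double crossovers. Comparing them with the parentals, only the b allele has switched, so b is the middle locus and the order is h – b – e.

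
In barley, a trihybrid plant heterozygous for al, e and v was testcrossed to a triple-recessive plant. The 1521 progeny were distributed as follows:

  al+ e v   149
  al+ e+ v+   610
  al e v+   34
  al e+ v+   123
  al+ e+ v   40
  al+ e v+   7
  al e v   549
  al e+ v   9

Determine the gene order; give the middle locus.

The two most frequent reciprocal classes, al e v and al+ e+ v+, are the parental types, so the F1 was al e v / al+ e+ v+.
The two rarest classes, al e+ v and al+ e v+, are the double crossovers. Comparing them with the parentals, only the e allele has switched, so e is the middle locus and the order is al – e – v.

e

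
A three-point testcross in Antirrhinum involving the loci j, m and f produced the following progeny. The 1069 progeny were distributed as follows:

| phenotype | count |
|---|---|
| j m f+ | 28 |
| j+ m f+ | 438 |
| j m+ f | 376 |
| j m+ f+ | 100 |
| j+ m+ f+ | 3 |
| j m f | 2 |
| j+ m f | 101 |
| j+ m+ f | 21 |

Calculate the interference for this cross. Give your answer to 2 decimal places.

0.52

The two most frequent reciprocal classes, j m+ f and j+ m f+, are the parental types, so the F1 was j m+ f / j+ m f+.
The two rarest classes, j m f and j+ m+ f+, are the double crossovers. Comparing them with the parentals, only the m allele has switched, so m is the middle locus and the order is j – m – f.
j–m: (49 + 5)/1069 = 0.0505; m–f: (201 + 5)/1069 = 0.1927.
Expected DCO frequency = 0.0505 × 0.1927 ≈ 0.00973; observed = 5/1069 ≈ 0.00468.
Coefficient of coincidence = 0.00468/0.00973 ≈ 0.48; interference = 1 − 0.48 = 0.52.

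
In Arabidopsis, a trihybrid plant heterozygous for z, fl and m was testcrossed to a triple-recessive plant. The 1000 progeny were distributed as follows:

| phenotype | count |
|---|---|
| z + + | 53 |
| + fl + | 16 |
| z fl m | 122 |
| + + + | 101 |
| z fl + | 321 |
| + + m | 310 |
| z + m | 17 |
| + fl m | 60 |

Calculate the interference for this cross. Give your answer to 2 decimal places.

The two most frequent reciprocal classes, z fl + and + + m, are the parental types, so the F1 was z fl + / + + m.
The two rarest classes, + fl + and z + m, are the double crossovers. Comparing them with the parentals, only the z allele has switched, so z is the middle locus and the order is fl – z – m.
fl–z: (113 + 33)/1000 = 0.1460; z–m: (223 + 33)/1000 = 0.2560.
Expected DCO frequency = 0.1460 × 0.2560 ≈ 0.03738; observed = 33/1000 ≈ 0.03300.
Coefficient of coincidence = 0.03300/0.03738 ≈ 0.88; interference = 1 − 0.88 = 0.12.

0.12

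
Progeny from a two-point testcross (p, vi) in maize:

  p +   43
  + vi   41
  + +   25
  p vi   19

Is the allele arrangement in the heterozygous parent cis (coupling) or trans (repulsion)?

The two most frequent classes are + vi (41) and p + (43); these are the parental (non-recombinant) types.
So the F1 carried + vi on one chromosome and p + on the other — the recessive alleles are on opposite chromosomes (trans / repulsion).

trans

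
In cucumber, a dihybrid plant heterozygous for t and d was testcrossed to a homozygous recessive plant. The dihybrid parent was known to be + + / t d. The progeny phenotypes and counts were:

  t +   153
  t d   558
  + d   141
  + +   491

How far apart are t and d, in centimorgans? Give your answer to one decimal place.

21.9 centimorgans

The recombinant classes are + d and t +: 141 + 153 = 294.
Recombination frequency = 294/1343 = 0.2189 ≈ 21.9%, i.e. 21.9 centimorgans.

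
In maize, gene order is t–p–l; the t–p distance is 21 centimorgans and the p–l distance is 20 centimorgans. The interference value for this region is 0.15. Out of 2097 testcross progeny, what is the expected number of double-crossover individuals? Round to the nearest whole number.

75

Map distances give recombination frequencies of 0.210 and 0.200 for the two intervals.
With interference 0.15 (so coincidence = 0.85), expected double-crossover frequency = 0.210 × 0.200 × 0.85 = 0.03570.
Expected number = 0.03570 × 2097 = 74.86 ≈ 75.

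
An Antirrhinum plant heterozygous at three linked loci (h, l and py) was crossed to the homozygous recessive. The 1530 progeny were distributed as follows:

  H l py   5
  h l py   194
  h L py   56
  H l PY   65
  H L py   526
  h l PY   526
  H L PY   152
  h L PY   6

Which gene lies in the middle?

l

The two most frequent reciprocal classes, H L py and h l PY, are the parental types, so the F1 was H L py / h l PY.
The two rarest classes, H l py and h L PY, are the double crossovers. Comparing them with the parentals, only the l allele has switched, so l is the middle locus and the order is py – l – h.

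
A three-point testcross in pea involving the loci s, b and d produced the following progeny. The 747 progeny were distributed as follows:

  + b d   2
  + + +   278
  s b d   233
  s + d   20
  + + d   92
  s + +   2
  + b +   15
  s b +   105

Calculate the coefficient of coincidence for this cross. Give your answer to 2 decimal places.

The two most frequent reciprocal classes, s b d and + + +, are the parental types, so the F1 was s b d / + + +.
The two rarest classes, + b d and s + +, are the double crossovers. Comparing them with the parentals, only the s allele has switched, so s is the middle locus and the order is d – s – b.
d–s: (197 + 4)/747 = 0.2691; s–b: (35 + 4)/747 = 0.0522.
Expected DCO frequency = 0.2691 × 0.0522 ≈ 0.01405; observed = 4/747 ≈ 0.00535.
Coefficient of coincidence = 0.00535/0.01405 ≈ 0.38.

0.38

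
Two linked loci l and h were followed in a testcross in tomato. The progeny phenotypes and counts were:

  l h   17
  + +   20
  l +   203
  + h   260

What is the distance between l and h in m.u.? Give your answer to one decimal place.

7.4 m.u.

The two most frequent classes, + h (260) and l + (203), are the parental types, so the F1 was + h / l +.
The recombinant classes are + + and l h: 20 + 17 = 37.
Recombination frequency = 37/500 = 0.0740 ≈ 7.4%, i.e. 7.4 m.u.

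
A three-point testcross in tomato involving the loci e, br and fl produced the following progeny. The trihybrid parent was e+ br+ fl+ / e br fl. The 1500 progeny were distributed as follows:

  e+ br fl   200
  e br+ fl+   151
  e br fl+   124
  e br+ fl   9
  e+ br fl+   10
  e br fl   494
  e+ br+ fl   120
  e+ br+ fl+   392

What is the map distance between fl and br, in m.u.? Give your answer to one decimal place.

17.5 m.u.

The two rarest classes, e+ br fl+ and e br+ fl, are the double crossovers. Comparing them with the parentals, only the br allele has switched, so br is the middle locus and the order is fl – br – e.
Crossovers in the fl–br interval produce the single-crossover classes e+ br+ fl and e br fl+ (120 + 124 = 244) plus the double crossovers (19).
RF(fl–br) = (244 + 19) / 1500 = 263/1500 = 0.1753 → 17.5 m.u.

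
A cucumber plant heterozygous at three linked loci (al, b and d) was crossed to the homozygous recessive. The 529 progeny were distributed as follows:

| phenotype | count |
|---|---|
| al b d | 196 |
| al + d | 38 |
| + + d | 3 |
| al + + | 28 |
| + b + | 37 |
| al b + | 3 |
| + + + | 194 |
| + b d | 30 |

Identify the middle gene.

The two most frequent reciprocal classes, al b d and + + +, are the parental types, so the F1 was al b d / + + +.
The two rarest classes, al b + and + + d, are the double crossovers. Comparing them with the parentals, only the d allele has switched, so d is the middle locus and the order is al – d – b.

d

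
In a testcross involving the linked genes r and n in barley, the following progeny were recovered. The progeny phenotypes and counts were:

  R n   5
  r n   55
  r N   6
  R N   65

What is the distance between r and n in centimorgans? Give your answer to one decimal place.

8.4 centimorgans

The two most frequent classes, R N (65) and r n (55), are the parental types, so the F1 was R N / r n.
The recombinant classes are R n and r N: 5 + 6 = 11.
Recombination frequency = 11/131 = 0.0840 ≈ 8.4%, i.e. 8.4 centimorgans.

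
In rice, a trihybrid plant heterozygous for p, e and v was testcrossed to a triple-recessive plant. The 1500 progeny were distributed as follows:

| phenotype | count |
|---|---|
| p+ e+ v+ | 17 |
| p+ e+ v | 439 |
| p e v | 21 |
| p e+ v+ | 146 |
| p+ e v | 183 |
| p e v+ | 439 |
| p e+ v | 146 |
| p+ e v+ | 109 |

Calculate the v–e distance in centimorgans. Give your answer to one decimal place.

24.5 centimorgans

The two most frequent reciprocal classes, p e v+ and p+ e+ v, are the parental types, so the F1 was p e v+ / p+ e+ v.
The two rarest classes, p e v and p+ e+ v+, are the double crossovers. Comparing them with the parentals, only the v allele has switched, so v is the middle locus and the order is p – v – e.
Crossovers in the v–e interval produce the single-crossover classes p e+ v+ and p+ e v (146 + 183 = 329) plus the double crossovers (38).
RF(v–e) = (329 + 38) / 1500 = 367/1500 = 0.2447 → 24.5 centimorgans.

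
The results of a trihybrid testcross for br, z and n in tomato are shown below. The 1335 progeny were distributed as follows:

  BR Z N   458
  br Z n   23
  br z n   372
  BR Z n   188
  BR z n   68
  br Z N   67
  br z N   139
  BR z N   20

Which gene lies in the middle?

z

The two most frequent reciprocal classes, BR Z N and br z n, are the parental types, so the F1 was BR Z N / br z n.
The two rarest classes, BR z N and br Z n, are the double crossovers. Comparing them with the parentals, only the z allele has switched, so z is the middle locus and the order is br – z – n.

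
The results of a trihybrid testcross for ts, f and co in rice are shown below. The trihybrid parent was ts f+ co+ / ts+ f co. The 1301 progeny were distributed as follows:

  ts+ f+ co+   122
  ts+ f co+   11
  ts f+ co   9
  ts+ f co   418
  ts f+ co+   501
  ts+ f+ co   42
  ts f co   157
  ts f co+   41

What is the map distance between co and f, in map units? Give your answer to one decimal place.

7.9 map units

The two rarest classes, ts f+ co and ts+ f co+, are the double crossovers. Comparing them with the parentals, only the co allele has switched, so co is the middle locus and the order is f – co – ts.
Crossovers in the f–co interval produce the single-crossover classes ts f co+ and ts+ f+ co (41 + 42 = 83) plus the double crossovers (20).
RF(f–co) = (83 + 20) / 1301 = 103/1301 = 0.0792 → 7.9 map units.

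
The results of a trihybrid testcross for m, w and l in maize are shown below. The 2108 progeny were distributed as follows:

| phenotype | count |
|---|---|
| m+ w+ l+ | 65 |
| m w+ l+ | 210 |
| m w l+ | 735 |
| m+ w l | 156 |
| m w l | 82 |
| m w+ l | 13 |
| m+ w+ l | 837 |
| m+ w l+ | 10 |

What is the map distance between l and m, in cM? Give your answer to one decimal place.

The two most frequent reciprocal classes, m w l+ and m+ w+ l, are the parental types, so the F1 was m w l+ / m+ w+ l.
The two rarest classes, m+ w l+ and m w+ l, are the double crossovers. Comparing them with the parentals, only the m allele has switched, so m is the middle locus and the order is l – m – w.
Crossovers in the l–m interval produce the single-crossover classes m w l and m+ w+ l+ (82 + 65 = 147) plus the double crossovers (23).
RF(l–m) = (147 + 23) / 2108 = 170/2108 = 0.0806 → 8.1 cM.

8.1 cM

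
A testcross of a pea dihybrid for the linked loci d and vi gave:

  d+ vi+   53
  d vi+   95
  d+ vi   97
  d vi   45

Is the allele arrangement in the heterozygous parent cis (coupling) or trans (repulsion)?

The two most frequent classes are d+ vi (97) and d vi+ (95); these are the parental (non-recombinant) types.
So the F1 carried d+ vi on one chromosome and d vi+ on the other — the recessive alleles are on opposite chromosomes (trans / repulsion).

trans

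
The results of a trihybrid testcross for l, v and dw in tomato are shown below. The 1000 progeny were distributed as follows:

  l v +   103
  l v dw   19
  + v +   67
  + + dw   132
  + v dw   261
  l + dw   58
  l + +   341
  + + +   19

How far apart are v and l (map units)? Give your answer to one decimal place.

The two most frequent reciprocal classes, l + + and + v dw, are the parental types, so the F1 was l + + / + v dw.
The two rarest classes, + + + and l v dw, are the double crossovers. Comparing them with the parentals, only the l allele has switched, so l is the middle locus and the order is v – l – dw.
Crossovers in the v–l interval produce the single-crossover classes l v + and + + dw (103 + 132 = 235) plus the double crossovers (38).
RF(v–l) = (235 + 38) / 1000 = 273/1000 = 0.2730 → 27.3 map units.

27.3 map units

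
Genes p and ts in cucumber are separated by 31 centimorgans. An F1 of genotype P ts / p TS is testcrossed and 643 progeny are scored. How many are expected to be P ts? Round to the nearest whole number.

222

A map distance of 31 centimorgans corresponds to a recombination frequency of 0.310.
The F1 is P ts / p TS, so P ts is a parental gamete class with expected frequency (1 − r)/2 = 0.690/2 = 0.3450.
Expected number = 0.3450 × 643 = 221.83 ≈ 222.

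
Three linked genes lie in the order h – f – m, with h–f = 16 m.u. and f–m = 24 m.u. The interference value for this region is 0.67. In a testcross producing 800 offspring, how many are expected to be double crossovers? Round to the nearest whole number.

Map distances give recombination frequencies of 0.160 and 0.240 for the two intervals.
With interference 0.67 (so coincidence = 0.33), expected double-crossover frequency = 0.160 × 0.240 × 0.33 = 0.01267.
Expected number = 0.01267 × 800 = 10.14 ≈ 10.

10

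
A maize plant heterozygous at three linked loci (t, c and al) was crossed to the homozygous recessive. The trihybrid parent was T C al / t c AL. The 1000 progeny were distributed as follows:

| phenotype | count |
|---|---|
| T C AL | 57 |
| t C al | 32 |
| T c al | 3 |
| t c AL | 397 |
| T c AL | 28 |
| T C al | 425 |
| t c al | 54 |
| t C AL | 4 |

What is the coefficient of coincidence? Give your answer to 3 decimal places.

0.885

The two rarest classes, T c al and t C AL, are the double crossovers. Comparing them with the parentals, only the c allele has switched, so c is the middle locus and the order is t – c – al.
t–c: (60 + 7)/1000 = 0.0670; c–al: (111 + 7)/1000 = 0.1180.
Expected DCO frequency = 0.0670 × 0.1180 ≈ 0.00791; observed = 7/1000 ≈ 0.00700.
Coefficient of coincidence = 0.00700/0.00791 ≈ 0.885.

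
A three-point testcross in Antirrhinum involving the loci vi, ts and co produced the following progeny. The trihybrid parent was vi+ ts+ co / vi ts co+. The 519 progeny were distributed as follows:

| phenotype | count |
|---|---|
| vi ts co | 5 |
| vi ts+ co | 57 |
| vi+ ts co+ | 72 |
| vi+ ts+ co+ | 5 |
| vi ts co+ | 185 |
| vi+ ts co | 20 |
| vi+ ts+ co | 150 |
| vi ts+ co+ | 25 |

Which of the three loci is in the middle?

co

The two rarest classes, vi+ ts+ co+ and vi ts co, are the double crossovers. Comparing them with the parentals, only the co allele has switched, so co is the middle locus and the order is ts – co – vi.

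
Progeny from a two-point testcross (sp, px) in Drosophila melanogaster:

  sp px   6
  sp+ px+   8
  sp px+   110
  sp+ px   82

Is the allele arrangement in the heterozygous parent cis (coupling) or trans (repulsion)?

trans

The two most frequent classes are sp+ px (82) and sp px+ (110); these are the parental (non-recombinant) types.
So the F1 carried sp+ px on one chromosome and sp px+ on the other — the recessive alleles are on opposite chromosomes (trans / repulsion).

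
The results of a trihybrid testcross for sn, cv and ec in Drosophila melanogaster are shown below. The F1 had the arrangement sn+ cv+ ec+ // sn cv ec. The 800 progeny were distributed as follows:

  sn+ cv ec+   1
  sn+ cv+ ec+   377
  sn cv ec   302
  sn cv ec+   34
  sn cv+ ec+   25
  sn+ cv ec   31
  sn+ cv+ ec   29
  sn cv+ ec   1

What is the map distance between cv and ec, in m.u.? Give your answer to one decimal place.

8.1 m.u.

The two rarest classes, sn+ cv ec+ and sn cv+ ec, are the double crossovers. Comparing them with the parentals, only the cv allele has switched, so cv is the middle locus and the order is ec – cv – sn.
Crossovers in the ec–cv interval produce the single-crossover classes sn+ cv+ ec and sn cv ec+ (29 + 34 = 63) plus the double crossovers (2).
RF(ec–cv) = (63 + 2) / 800 = 65/800 = 0.0813 → 8.1 m.u.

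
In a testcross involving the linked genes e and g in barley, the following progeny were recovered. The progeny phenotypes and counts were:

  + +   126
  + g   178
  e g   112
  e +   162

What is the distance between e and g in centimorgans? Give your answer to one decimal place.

41.2 centimorgans

The two most frequent classes, + g (178) and e + (162), are the parental types, so the F1 was + g / e +.
The recombinant classes are + + and e g: 126 + 112 = 238.
Recombination frequency = 238/578 = 0.4118 ≈ 41.2%, i.e. 41.2 centimorgans.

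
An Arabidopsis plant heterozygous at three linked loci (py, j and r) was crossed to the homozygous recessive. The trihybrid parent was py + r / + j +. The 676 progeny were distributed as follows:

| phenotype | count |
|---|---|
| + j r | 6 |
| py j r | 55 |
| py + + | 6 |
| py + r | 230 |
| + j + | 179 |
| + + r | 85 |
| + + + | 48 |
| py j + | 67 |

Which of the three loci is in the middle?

r

The two rarest classes, py + + and + j r, are the double crossovers. Comparing them with the parentals, only the r allele has switched, so r is the middle locus and the order is j – r – py.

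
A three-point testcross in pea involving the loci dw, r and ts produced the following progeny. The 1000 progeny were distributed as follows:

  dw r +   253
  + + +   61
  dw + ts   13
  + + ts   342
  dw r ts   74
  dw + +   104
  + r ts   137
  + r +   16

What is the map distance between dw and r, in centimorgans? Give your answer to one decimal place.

The two most frequent reciprocal classes, dw r + and + + ts, are the parental types, so the F1 was dw r + / + + ts.
The two rarest classes, + r + and dw + ts, are the double crossovers. Comparing them with the parentals, only the dw allele has switched, so dw is the middle locus and the order is r – dw – ts.
Crossovers in the r–dw interval produce the single-crossover classes dw + + and + r ts (104 + 137 = 241) plus the double crossovers (29).
RF(r–dw) = (241 + 29) / 1000 = 270/1000 = 0.2700 → 27.0 centimorgans.

27.0 centimorgans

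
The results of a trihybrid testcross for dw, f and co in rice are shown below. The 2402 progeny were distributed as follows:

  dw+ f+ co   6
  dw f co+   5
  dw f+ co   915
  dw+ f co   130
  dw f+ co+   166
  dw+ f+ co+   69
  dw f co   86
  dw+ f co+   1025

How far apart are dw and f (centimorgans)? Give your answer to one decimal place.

The two most frequent reciprocal classes, dw f+ co and dw+ f co+, are the parental types, so the F1 was dw f+ co / dw+ f co+.
The two rarest classes, dw+ f+ co and dw f co+, are the double crossovers. Comparing them with the parentals, only the dw allele has switched, so dw is the middle locus and the order is co – dw – f.
Crossovers in the dw–f interval produce the single-crossover classes dw f co and dw+ f+ co+ (86 + 69 = 155) plus the double crossovers (11).
RF(dw–f) = (155 + 11) / 2402 = 166/2402 = 0.0691 → 6.9 centimorgans.

6.9 centimorgans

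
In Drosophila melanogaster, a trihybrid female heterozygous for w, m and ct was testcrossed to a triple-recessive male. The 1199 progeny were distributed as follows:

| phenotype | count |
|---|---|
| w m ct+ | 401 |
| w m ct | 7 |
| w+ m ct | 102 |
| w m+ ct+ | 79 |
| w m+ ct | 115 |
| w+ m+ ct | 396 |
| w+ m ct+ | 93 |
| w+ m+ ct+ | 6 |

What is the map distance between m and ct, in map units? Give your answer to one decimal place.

16.2 map units

The two most frequent reciprocal classes, w m ct+ and w+ m+ ct, are the parental types, so the F1 was w m ct+ / w+ m+ ct.
The two rarest classes, w m ct and w+ m+ ct+, are the double crossovers. Comparing them with the parentals, only the ct allele has switched, so ct is the middle locus and the order is w – ct – m.
Crossovers in the ct–m interval produce the single-crossover classes w m+ ct+ and w+ m ct (79 + 102 = 181) plus the double crossovers (13).
RF(ct–m) = (181 + 13) / 1199 = 194/1199 = 0.1618 → 16.2 map units.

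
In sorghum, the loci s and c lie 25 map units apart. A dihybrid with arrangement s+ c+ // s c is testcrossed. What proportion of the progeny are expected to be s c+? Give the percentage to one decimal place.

12.5%

A map distance of 25 map units corresponds to a recombination frequency of 0.250.
The F1 is s+ c+ / s c, so s c+ is a recombinant gamete class with expected frequency r/2 = 0.250/2 = 0.1250.
That is 0.1250 = 12.5% of the progeny.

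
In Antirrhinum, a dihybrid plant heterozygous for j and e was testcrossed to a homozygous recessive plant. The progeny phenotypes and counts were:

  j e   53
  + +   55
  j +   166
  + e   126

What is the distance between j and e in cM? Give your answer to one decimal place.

27.0 cM

The two most frequent classes, + e (126) and j + (166), are the parental types, so the F1 was + e / j +.
The recombinant classes are + + and j e: 55 + 53 = 108.
Recombination frequency = 108/400 = 0.2700 ≈ 27.0%, i.e. 27.0 cM.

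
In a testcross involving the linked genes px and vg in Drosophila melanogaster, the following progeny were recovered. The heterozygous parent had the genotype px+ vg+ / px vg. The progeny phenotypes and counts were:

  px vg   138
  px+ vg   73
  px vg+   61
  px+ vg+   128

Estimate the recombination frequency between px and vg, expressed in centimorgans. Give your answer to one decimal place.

The recombinant classes are px+ vg and px vg+: 73 + 61 = 134.
Recombination frequency = 134/400 = 0.3350 ≈ 33.5%, i.e. 33.5 centimorgans.

33.5 centimorgans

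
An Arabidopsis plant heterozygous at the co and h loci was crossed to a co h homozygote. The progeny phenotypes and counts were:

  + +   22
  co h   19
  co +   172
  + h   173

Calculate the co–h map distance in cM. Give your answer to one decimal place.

10.6 cM

The two most frequent classes, + h (173) and co + (172), are the parental types, so the F1 was + h / co +.
The recombinant classes are + + and co h: 22 + 19 = 41.
Recombination frequency = 41/386 = 0.1062 ≈ 10.6%, i.e. 10.6 cM.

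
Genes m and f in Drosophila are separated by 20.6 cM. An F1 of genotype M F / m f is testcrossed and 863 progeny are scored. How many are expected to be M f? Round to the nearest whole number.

89

A map distance of 20.6 cM corresponds to a recombination frequency of 0.206.
The F1 is M F / m f, so M f is a recombinant gamete class with expected frequency r/2 = 0.206/2 = 0.1030.
Expected number = 0.1030 × 863 = 88.89 ≈ 89.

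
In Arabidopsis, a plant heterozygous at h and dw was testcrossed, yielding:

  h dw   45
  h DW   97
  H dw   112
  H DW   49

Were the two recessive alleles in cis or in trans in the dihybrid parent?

trans

The two most frequent classes are H dw (112) and h DW (97); these are the parental (non-recombinant) types.
So the F1 carried H dw on one chromosome and h DW on the other — the recessive alleles are on opposite chromosomes (trans / repulsion).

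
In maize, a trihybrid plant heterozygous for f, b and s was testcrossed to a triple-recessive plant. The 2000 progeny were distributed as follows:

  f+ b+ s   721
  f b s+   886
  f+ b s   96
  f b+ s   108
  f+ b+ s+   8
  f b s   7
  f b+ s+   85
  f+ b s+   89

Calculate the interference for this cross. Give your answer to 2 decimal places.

0.28

The two most frequent reciprocal classes, f b s+ and f+ b+ s, are the parental types, so the F1 was f b s+ / f+ b+ s.
The two rarest classes, f b s and f+ b+ s+, are the double crossovers. Comparing them with the parentals, only the s allele has switched, so s is the middle locus and the order is f – s – b.
f–s: (197 + 15)/2000 = 0.1060; s–b: (181 + 15)/2000 = 0.0980.
Expected DCO frequency = 0.1060 × 0.0980 ≈ 0.01039; observed = 15/2000 ≈ 0.00750.
Coefficient of coincidence = 0.00750/0.01039 ≈ 0.72; interference = 1 − 0.72 = 0.28.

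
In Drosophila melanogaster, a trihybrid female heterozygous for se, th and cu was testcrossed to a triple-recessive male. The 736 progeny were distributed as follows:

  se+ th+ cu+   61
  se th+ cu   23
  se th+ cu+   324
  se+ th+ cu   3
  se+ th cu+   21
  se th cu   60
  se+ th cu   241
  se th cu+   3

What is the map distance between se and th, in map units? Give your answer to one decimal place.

The two most frequent reciprocal classes, se th+ cu+ and se+ th cu, are the parental types, so the F1 was se th+ cu+ / se+ th cu.
The two rarest classes, se th cu+ and se+ th+ cu, are the double crossovers. Comparing them with the parentals, only the th allele has switched, so th is the middle locus and the order is cu – th – se.
Crossovers in the th–se interval produce the single-crossover classes se+ th+ cu+ and se th cu (61 + 60 = 121) plus the double crossovers (6).
RF(th–se) = (121 + 6) / 736 = 127/736 = 0.1726 → 17.3 map units.

17.3 map units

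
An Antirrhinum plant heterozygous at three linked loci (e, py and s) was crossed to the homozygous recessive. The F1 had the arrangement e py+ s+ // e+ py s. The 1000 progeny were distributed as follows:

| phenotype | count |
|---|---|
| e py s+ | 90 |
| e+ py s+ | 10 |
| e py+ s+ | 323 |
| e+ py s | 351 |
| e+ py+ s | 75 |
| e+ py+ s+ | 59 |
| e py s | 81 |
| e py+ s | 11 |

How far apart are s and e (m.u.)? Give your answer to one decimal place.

16.1 m.u.

The two rarest classes, e py+ s and e+ py s+, are the double crossovers. Comparing them with the parentals, only the s allele has switched, so s is the middle locus and the order is e – s – py.
Crossovers in the e–s interval produce the single-crossover classes e+ py+ s+ and e py s (59 + 81 = 140) plus the double crossovers (21).
RF(e–s) = (140 + 21) / 1000 = 161/1000 = 0.1610 → 16.1 m.u.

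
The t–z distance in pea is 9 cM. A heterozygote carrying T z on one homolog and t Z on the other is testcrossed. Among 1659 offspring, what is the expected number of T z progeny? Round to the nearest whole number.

755

A map distance of 9 cM corresponds to a recombination frequency of 0.090.
The F1 is T z / t Z, so T z is a parental gamete class with expected frequency (1 − r)/2 = 0.910/2 = 0.4550.
Expected number = 0.4550 × 1659 = 754.85 ≈ 755.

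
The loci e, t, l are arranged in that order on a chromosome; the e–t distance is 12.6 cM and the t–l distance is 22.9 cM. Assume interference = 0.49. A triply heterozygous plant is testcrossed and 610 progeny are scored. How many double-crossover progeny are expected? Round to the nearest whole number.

Map distances give recombination frequencies of 0.126 and 0.229 for the two intervals.
With interference 0.49 (so coincidence = 0.51), expected double-crossover frequency = 0.126 × 0.229 × 0.51 = 0.01472.
Expected number = 0.01472 × 610 = 8.98 ≈ 9.

9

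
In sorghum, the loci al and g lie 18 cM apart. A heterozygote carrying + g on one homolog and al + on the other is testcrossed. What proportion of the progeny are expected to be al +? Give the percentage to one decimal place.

41.0%

A map distance of 18 cM corresponds to a recombination frequency of 0.180.
The F1 is + g / al +, so al + is a parental gamete class with expected frequency (1 − r)/2 = 0.820/2 = 0.4100.
That is 0.4100 = 41.0% of the progeny.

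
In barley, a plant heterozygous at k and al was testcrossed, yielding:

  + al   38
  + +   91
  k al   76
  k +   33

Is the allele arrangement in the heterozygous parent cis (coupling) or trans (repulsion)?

cis

The two most frequent classes are + + (91) and k al (76); these are the parental (non-recombinant) types.
So the F1 carried + + on one chromosome and k al on the other — the recessive alleles are on the same chromosome (cis / coupling).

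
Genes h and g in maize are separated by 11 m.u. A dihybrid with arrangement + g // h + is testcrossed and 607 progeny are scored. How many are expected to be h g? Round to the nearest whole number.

A map distance of 11 m.u. corresponds to a recombination frequency of 0.110.
The F1 is + g / h +, so h g is a recombinant gamete class with expected frequency r/2 = 0.110/2 = 0.0550.
Expected number = 0.0550 × 607 = 33.38 ≈ 33.

33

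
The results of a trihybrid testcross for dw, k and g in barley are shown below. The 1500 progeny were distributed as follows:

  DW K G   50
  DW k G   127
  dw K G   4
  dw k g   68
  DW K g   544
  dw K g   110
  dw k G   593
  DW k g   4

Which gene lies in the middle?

The two most frequent reciprocal classes, DW K g and dw k G, are the parental types, so the F1 was DW K g / dw k G.
The two rarest classes, DW k g and dw K G, are the double crossovers. Comparing them with the parentals, only the k allele has switched, so k is the middle locus and the order is dw – k – g.

k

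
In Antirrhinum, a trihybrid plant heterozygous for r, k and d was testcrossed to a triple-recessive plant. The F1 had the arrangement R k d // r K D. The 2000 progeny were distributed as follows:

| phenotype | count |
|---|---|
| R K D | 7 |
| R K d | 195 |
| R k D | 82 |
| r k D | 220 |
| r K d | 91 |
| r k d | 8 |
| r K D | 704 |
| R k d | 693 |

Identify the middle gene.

The two rarest classes, r k d and R K D, are the double crossovers. Comparing them with the parentals, only the r allele has switched, so r is the middle locus and the order is d – r – k.

r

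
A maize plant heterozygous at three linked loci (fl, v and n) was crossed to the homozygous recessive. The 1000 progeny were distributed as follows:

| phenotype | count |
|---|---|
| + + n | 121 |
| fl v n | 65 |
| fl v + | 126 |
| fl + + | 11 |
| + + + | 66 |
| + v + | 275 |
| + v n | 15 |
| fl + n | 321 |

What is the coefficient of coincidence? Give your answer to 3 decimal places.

0.607

The two most frequent reciprocal classes, + v + and fl + n, are the parental types, so the F1 was + v + / fl + n.
The two rarest classes, + v n and fl + +, are the double crossovers. Comparing them with the parentals, only the n allele has switched, so n is the middle locus and the order is v – n – fl.
v–n: (131 + 26)/1000 = 0.1570; n–fl: (247 + 26)/1000 = 0.2730.
Expected DCO frequency = 0.1570 × 0.2730 ≈ 0.04286; observed = 26/1000 ≈ 0.02600.
Coefficient of coincidence = 0.02600/0.04286 ≈ 0.607.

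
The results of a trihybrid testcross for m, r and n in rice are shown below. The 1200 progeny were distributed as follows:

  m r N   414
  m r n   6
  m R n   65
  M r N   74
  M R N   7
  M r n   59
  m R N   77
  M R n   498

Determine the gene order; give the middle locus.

The two most frequent reciprocal classes, M R n and m r N, are the parental types, so the F1 was M R n / m r N.
The two rarest classes, M R N and m r n, are the double crossovers. Comparing them with the parentals, only the n allele has switched, so n is the middle locus and the order is m – n – r.

n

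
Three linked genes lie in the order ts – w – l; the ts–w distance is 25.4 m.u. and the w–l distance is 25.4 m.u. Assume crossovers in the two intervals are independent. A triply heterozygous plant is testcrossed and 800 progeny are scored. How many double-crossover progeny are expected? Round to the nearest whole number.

Map distances give recombination frequencies of 0.254 and 0.254 for the two intervals.
With no interference, expected double-crossover frequency = 0.254 × 0.254 = 0.06452.
Expected number = 0.06452 × 800 = 51.61 ≈ 52.

52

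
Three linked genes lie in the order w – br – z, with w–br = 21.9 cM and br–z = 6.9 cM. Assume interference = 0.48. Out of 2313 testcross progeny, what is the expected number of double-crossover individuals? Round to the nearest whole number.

Map distances give recombination frequencies of 0.219 and 0.069 for the two intervals.
With interference 0.48 (so coincidence = 0.52), expected double-crossover frequency = 0.219 × 0.069 × 0.52 = 0.00786.
Expected number = 0.00786 × 2313 = 18.17 ≈ 18.

18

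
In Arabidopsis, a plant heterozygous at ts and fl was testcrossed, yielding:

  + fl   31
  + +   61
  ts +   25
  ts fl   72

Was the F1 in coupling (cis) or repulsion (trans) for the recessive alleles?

cis

The two most frequent classes are + + (61) and ts fl (72); these are the parental (non-recombinant) types.
So the F1 carried + + on one chromosome and ts fl on the other — the recessive alleles are on the same chromosome (cis / coupling).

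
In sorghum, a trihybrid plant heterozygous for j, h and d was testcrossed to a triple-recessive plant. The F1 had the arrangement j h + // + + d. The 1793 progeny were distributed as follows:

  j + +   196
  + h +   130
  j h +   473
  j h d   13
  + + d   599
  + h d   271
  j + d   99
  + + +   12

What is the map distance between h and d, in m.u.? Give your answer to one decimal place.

The two rarest classes, j h d and + + +, are the double crossovers. Comparing them with the parentals, only the d allele has switched, so d is the middle locus and the order is h – d – j.
Crossovers in the h–d interval produce the single-crossover classes j + + and + h d (196 + 271 = 467) plus the double crossovers (25).
RF(h–d) = (467 + 25) / 1793 = 492/1793 = 0.2744 → 27.4 m.u.

27.4 m.u.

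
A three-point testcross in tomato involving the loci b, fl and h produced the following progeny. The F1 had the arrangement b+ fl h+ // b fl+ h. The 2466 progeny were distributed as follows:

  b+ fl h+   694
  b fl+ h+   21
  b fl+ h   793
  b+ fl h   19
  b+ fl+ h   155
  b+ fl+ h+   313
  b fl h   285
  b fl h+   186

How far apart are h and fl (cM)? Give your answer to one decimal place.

The two rarest classes, b+ fl h and b fl+ h+, are the double crossovers. Comparing them with the parentals, only the h allele has switched, so h is the middle locus and the order is fl – h – b.
Crossovers in the fl–h interval produce the single-crossover classes b+ fl+ h+ and b fl h (313 + 285 = 598) plus the double crossovers (40).
RF(fl–h) = (598 + 40) / 2466 = 638/2466 = 0.2587 → 25.9 cM.

25.9 cM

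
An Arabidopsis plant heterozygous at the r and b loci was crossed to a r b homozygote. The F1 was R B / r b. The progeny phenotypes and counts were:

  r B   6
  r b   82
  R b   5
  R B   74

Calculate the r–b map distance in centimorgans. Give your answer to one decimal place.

6.6 centimorgans

The recombinant classes are R b and r B: 5 + 6 = 11.
Recombination frequency = 11/167 = 0.0659 ≈ 6.6%, i.e. 6.6 centimorgans.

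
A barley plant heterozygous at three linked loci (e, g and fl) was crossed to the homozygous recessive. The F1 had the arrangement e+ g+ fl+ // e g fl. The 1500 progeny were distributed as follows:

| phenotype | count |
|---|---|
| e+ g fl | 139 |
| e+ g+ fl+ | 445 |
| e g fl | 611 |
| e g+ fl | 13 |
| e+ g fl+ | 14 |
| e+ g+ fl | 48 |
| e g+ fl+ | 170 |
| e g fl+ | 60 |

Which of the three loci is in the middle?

The two rarest classes, e+ g fl+ and e g+ fl, are the double crossovers. Comparing them with the parentals, only the g allele has switched, so g is the middle locus and the order is fl – g – e.

g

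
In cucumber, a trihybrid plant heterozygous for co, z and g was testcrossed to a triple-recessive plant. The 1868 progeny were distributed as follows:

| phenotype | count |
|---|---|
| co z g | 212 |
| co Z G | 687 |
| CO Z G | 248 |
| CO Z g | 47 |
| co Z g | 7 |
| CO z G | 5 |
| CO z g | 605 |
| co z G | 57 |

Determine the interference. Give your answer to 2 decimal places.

The two most frequent reciprocal classes, CO z g and co Z G, are the parental types, so the F1 was CO z g / co Z G.
The two rarest classes, CO z G and co Z g, are the double crossovers. Comparing them with the parentals, only the g allele has switched, so g is the middle locus and the order is z – g – co.
z–g: (104 + 12)/1868 = 0.0621; g–co: (460 + 12)/1868 = 0.2527.
Expected DCO frequency = 0.0621 × 0.2527 ≈ 0.01569; observed = 12/1868 ≈ 0.00642.
Coefficient of coincidence = 0.00642/0.01569 ≈ 0.41; interference = 1 − 0.41 = 0.59.

0.59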